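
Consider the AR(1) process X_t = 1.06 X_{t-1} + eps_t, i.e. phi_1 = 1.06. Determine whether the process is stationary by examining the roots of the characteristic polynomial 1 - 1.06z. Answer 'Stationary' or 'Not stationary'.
\text{Not stationary}

The AR(p) characteristic polynomial is P(z) = 1 - 1.06z.
Stationarity requires all roots to lie outside the unit circle, i.e. |z| > 1 for every root.
This is linear in z: 1 + (-1.06) z = 0  =>  z = -1/(-1.06) = 0.943396,  |z| = 0.943396.
Moduli of all roots: 0.9434.
All moduli strictly greater than 1? No.
Verdict: Not stationary.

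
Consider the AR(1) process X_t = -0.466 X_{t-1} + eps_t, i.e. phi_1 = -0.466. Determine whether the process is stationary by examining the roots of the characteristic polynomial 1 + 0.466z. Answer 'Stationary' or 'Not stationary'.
\text{Stationary}

The AR(p) characteristic polynomial is P(z) = 1 + 0.466z.
Stationarity requires all roots to lie outside the unit circle, i.e. |z| > 1 for every root.
This is linear in z: 1 + (0.466) z = 0  =>  z = -1/(0.466) = -2.145923,  |z| = 2.145923.
Moduli of all roots: 2.1459.
All moduli strictly greater than 1? Yes.
Verdict: Stationary.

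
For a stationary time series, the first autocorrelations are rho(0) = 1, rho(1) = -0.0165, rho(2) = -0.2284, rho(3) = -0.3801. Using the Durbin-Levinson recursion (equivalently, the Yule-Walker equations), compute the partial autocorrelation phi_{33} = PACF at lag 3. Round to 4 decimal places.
\phi_{33} = -0.4101

The PACF at lag k is phi_{kk}, the last component of the solution
to the Yule-Walker system G_k phi = r_k where
  (G_k)_{ij} = rho(|i - j|), (r_k)_i = rho(i), i,j = 1..k.
Equivalently, Durbin-Levinson gives phi_{kk} iteratively:
  phi_{11} = rho(1)
  phi_{kk} = [rho(k) - sum_{j=1..k-1} phi_{k-1,j} rho(k-j)]
            / [1 - sum_{j=1..k-1} phi_{k-1,j} rho(j)],
  phi_{k,j} = phi_{k-1,j} - phi_{kk} phi_{k-1,k-j},  j = 1..k-1.
Step k = 1:
  phi_11 = rho(1) = -0.0165.
Step k = 2:
  phi_22 = [rho(2) - phi_11 rho(1)] / [1 - phi_11 rho(1)] = [-0.2284 - (-0.0165)(-0.0165)] / [1 - (-0.0165)(-0.0165)]
         = -0.22867225 / 0.99972775 = -0.228735.
  Update: phi_21 = phi_11 - phi_22 phi_11 = -0.0165 - (-0.228735)(-0.0165) = -0.020274.
Step k = 3:
  phi_33 = [rho(3) - phi_21 rho(2) - phi_22 rho(1)] / [1 - phi_21 rho(1) - phi_22 rho(2)]
    numerator   = -0.3801 - (-0.020274)(-0.2284) - (-0.228735)(-0.0165) = -0.38850473
    denominator = 1 - (-0.020274)(-0.0165) - (-0.228735)(-0.2284) = 0.94742251
  phi_33 = -0.38850473 / 0.94742251 = -0.4101.
Therefore phi_{33} = -0.4101.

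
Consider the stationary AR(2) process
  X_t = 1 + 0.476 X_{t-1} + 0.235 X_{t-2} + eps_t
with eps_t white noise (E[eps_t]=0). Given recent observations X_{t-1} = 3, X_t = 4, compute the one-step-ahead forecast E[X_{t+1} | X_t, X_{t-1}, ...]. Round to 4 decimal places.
E[X_{t+1} \mid \mathcal F_t] = 3.6090

For an AR(p) model X_t = c + sum_i phi_i X_{t-i} + eps_t, the
one-step-ahead conditional mean is
  E[X_{t+1} | X_t, ...] = c + sum_i phi_i X_{t+1-i}.
Substitute known values:
  E[X_{t+1} | ...] = 1 + (0.476) * (4) + (0.235) * (3)
                   = 3.6090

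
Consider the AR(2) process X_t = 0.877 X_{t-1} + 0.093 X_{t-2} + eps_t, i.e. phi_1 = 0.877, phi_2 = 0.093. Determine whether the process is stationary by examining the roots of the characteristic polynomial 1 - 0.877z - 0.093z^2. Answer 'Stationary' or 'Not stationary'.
\text{Stationary}

The AR(p) characteristic polynomial is P(z) = 1 - 0.877z - 0.093z^2.
Stationarity requires all roots to lie outside the unit circle, i.e. |z| > 1 for every root.
Set 1 + (-0.877) z + (-0.093) z^2 = 0, i.e. a z^2 + b z + c = 0 with a = -0.093, b = -0.877, c = 1.
Discriminant D = b^2 - 4ac = (-0.877)^2 - 4*(-0.093)*1 = 0.769129 - (-0.372) = 1.141129.
D >= 0, so the roots are real: z = (-b +/- sqrt(D)) / (2a) = (0.877 +/- 1.068236) / (-0.186).
  z_1 = (0.877 + 1.068236) / (-0.186) = -10.4583,   |z_1| = 10.4583.
  z_2 = (0.877 - 1.068236) / (-0.186) = 1.0282,   |z_2| = 1.0282.
Moduli of all roots: 10.4583, 1.0282.
All moduli strictly greater than 1? Yes.
Verdict: Stationary.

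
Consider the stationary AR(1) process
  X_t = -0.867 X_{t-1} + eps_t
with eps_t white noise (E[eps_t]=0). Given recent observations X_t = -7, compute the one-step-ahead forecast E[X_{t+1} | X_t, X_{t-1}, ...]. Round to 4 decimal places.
E[X_{t+1} \mid \mathcal F_t] = 6.0690

For an AR(p) model X_t = c + sum_i phi_i X_{t-i} + eps_t, the
one-step-ahead conditional mean is
  E[X_{t+1} | X_t, ...] = c + sum_i phi_i X_{t+1-i}.
Substitute known values:
  E[X_{t+1} | ...] = (-0.867) * (-7)
                   = 6.0690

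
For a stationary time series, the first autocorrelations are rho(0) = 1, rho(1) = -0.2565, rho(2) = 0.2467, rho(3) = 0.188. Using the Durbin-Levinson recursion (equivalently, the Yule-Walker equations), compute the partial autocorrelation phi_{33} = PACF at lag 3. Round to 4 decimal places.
\phi_{33} = 0.3211

The PACF at lag k is phi_{kk}, the last component of the solution
to the Yule-Walker system G_k phi = r_k where
  (G_k)_{ij} = rho(|i - j|), (r_k)_i = rho(i), i,j = 1..k.
Equivalently, Durbin-Levinson gives phi_{kk} iteratively:
  phi_{11} = rho(1)
  phi_{kk} = [rho(k) - sum_{j=1..k-1} phi_{k-1,j} rho(k-j)]
            / [1 - sum_{j=1..k-1} phi_{k-1,j} rho(j)],
  phi_{k,j} = phi_{k-1,j} - phi_{kk} phi_{k-1,k-j},  j = 1..k-1.
Step k = 1:
  phi_11 = rho(1) = -0.2565.
Step k = 2:
  phi_22 = [rho(2) - phi_11 rho(1)] / [1 - phi_11 rho(1)] = [0.2467 - (-0.2565)(-0.2565)] / [1 - (-0.2565)(-0.2565)]
         = 0.18090775 / 0.93420775 = 0.193648.
  Update: phi_21 = phi_11 - phi_22 phi_11 = -0.2565 - (0.193648)(-0.2565) = -0.206829.
Step k = 3:
  phi_33 = [rho(3) - phi_21 rho(2) - phi_22 rho(1)] / [1 - phi_21 rho(1) - phi_22 rho(2)]
    numerator   = 0.188 - (-0.206829)(0.2467) - (0.193648)(-0.2565) = 0.28869556
    denominator = 1 - (-0.206829)(-0.2565) - (0.193648)(0.2467) = 0.89917527
  phi_33 = 0.28869556 / 0.89917527 = 0.3211.
Therefore phi_{33} = 0.3211.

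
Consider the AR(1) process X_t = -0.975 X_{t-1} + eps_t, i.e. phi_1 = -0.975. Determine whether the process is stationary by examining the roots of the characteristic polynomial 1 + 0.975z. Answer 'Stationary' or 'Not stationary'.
\text{Stationary}

The AR(p) characteristic polynomial is P(z) = 1 + 0.975z.
Stationarity requires all roots to lie outside the unit circle, i.e. |z| > 1 for every root.
This is linear in z: 1 + (0.975) z = 0  =>  z = -1/(0.975) = -1.025641,  |z| = 1.025641.
Moduli of all roots: 1.0256.
All moduli strictly greater than 1? Yes.
Verdict: Stationary.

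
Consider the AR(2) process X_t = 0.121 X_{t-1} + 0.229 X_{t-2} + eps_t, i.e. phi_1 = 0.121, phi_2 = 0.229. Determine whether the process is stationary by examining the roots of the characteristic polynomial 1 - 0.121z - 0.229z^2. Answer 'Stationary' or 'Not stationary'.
\text{Stationary}

The AR(p) characteristic polynomial is P(z) = 1 - 0.121z - 0.229z^2.
Stationarity requires all roots to lie outside the unit circle, i.e. |z| > 1 for every root.
Set 1 + (-0.121) z + (-0.229) z^2 = 0, i.e. a z^2 + b z + c = 0 with a = -0.229, b = -0.121, c = 1.
Discriminant D = b^2 - 4ac = (-0.121)^2 - 4*(-0.229)*1 = 0.014641 - (-0.916) = 0.930641.
D >= 0, so the roots are real: z = (-b +/- sqrt(D)) / (2a) = (0.121 +/- 0.964697) / (-0.458).
  z_1 = (0.121 + 0.964697) / (-0.458) = -2.3705,   |z_1| = 2.3705.
  z_2 = (0.121 - 0.964697) / (-0.458) = 1.8421,   |z_2| = 1.8421.
Moduli of all roots: 2.3705, 1.8421.
All moduli strictly greater than 1? Yes.
Verdict: Stationary.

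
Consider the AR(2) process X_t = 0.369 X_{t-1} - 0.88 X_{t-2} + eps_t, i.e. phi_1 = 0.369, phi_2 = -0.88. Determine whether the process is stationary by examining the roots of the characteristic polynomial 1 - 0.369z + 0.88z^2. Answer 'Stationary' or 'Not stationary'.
\text{Stationary}

The AR(p) characteristic polynomial is P(z) = 1 - 0.369z + 0.88z^2.
Stationarity requires all roots to lie outside the unit circle, i.e. |z| > 1 for every root.
Set 1 + (-0.369) z + (0.88) z^2 = 0, i.e. a z^2 + b z + c = 0 with a = 0.88, b = -0.369, c = 1.
Discriminant D = b^2 - 4ac = (-0.369)^2 - 4*(0.88)*1 = 0.136161 - (3.52) = -3.383839.
D < 0, so the roots are the complex-conjugate pair z = (-b +/- i sqrt(-D)) / (2a) = 0.2097 +/- 1.0452i.
For a conjugate pair |z|^2 = z * conj(z) = (product of roots) = c/a = 1/(0.88) = 1.136364, so |z| = sqrt(1.136364) = 1.066 for both roots.
Moduli of all roots: 1.0660, 1.0660.
All moduli strictly greater than 1? Yes.
Verdict: Stationary.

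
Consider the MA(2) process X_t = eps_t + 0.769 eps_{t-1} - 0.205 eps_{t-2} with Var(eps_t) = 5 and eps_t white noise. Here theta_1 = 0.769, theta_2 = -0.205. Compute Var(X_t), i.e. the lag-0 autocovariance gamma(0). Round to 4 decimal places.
\gamma(0) = 8.1669

For an MA(q) process X_t = eps_t + sum_i theta_i eps_{t-i} with
Var(eps_t) = sigma^2, the variance is
  gamma(0) = sigma^2 * (1 + sum_i theta_i^2).
  sum_i theta_i^2 = (0.769)^2 + (-0.205)^2 = 0.591361 + 0.042025 = 0.633386.
  gamma(0) = 5 * (1 + 0.633386) = 5 * 1.633386 = 8.16693, which rounds to 8.1669.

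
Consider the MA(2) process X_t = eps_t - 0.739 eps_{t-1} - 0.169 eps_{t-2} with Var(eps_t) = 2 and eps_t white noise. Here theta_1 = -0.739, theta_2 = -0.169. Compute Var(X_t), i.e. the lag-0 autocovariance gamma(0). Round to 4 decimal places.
\gamma(0) = 3.1494

For an MA(q) process X_t = eps_t + sum_i theta_i eps_{t-i} with
Var(eps_t) = sigma^2, the variance is
  gamma(0) = sigma^2 * (1 + sum_i theta_i^2).
  sum_i theta_i^2 = (-0.739)^2 + (-0.169)^2 = 0.546121 + 0.028561 = 0.574682.
  gamma(0) = 2 * (1 + 0.574682) = 2 * 1.574682 = 3.149364, which rounds to 3.1494.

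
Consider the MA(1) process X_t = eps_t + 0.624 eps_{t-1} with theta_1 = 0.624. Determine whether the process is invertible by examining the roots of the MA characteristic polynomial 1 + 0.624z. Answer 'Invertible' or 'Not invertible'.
\text{Invertible}

The MA(q) characteristic polynomial is P(z) = 1 + 0.624z.
Invertibility requires all roots to lie outside the unit circle, i.e. |z| > 1 for every root.
This is linear in z: 1 + (0.624) z = 0  =>  z = -1/(0.624) = -1.602564,  |z| = 1.602564.
Moduli of all roots: 1.6026.
All moduli strictly greater than 1? Yes.
Verdict: Invertible.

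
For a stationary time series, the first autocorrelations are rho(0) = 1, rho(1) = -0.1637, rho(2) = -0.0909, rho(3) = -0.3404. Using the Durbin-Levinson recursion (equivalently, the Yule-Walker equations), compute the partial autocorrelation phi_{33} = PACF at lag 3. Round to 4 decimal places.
\phi_{33} = -0.3930

The PACF at lag k is phi_{kk}, the last component of the solution
to the Yule-Walker system G_k phi = r_k where
  (G_k)_{ij} = rho(|i - j|), (r_k)_i = rho(i), i,j = 1..k.
Equivalently, Durbin-Levinson gives phi_{kk} iteratively:
  phi_{11} = rho(1)
  phi_{kk} = [rho(k) - sum_{j=1..k-1} phi_{k-1,j} rho(k-j)]
            / [1 - sum_{j=1..k-1} phi_{k-1,j} rho(j)],
  phi_{k,j} = phi_{k-1,j} - phi_{kk} phi_{k-1,k-j},  j = 1..k-1.
Step k = 1:
  phi_11 = rho(1) = -0.1637.
Step k = 2:
  phi_22 = [rho(2) - phi_11 rho(1)] / [1 - phi_11 rho(1)] = [-0.0909 - (-0.1637)(-0.1637)] / [1 - (-0.1637)(-0.1637)]
         = -0.11769769 / 0.97320231 = -0.120939.
  Update: phi_21 = phi_11 - phi_22 phi_11 = -0.1637 - (-0.120939)(-0.1637) = -0.183498.
Step k = 3:
  phi_33 = [rho(3) - phi_21 rho(2) - phi_22 rho(1)] / [1 - phi_21 rho(1) - phi_22 rho(2)]
    numerator   = -0.3404 - (-0.183498)(-0.0909) - (-0.120939)(-0.1637) = -0.37687758
    denominator = 1 - (-0.183498)(-0.1637) - (-0.120939)(-0.0909) = 0.95896812
  phi_33 = -0.37687758 / 0.95896812 = -0.393.
Therefore phi_{33} = -0.3930.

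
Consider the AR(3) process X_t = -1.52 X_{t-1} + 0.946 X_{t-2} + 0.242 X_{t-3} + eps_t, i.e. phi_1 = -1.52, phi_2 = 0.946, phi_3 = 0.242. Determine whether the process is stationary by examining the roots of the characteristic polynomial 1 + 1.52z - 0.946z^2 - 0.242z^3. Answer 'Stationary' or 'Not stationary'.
\text{Not stationary}

The AR(p) characteristic polynomial is P(z) = 1 + 1.52z - 0.946z^2 - 0.242z^3.
Stationarity requires all roots to lie outside the unit circle, i.e. |z| > 1 for every root.
Degree 3: look for a simple real root z0 first, then factor out (1 - z/z0) and solve the remaining quadratic.
Testing z0 = -5: P(-5) = 1 + (1.52)(-5) + (-0.946)(-5)^2 + (-0.242)(-5)^3
  = 1 + (-7.6) + (-23.65) + (30.25) = 0.  So z_0 = -5 is a root, |z_0| = 5.
Divide out the factor (1 + 0.2 z) = (1 - z/z0) (since 1/z0 = -0.2):
  P(z) = (1 + 0.2 z)(1 + (1.32) z + (-1.21) z^2)
  [check: z-coef 1.32 - (-0.2) = 1.52; z^2-coef -1.21 - (-0.2)(1.32) = -0.946; z^3-coef -(-0.2)(-1.21) = -0.242.]
Remaining roots from the quadratic factor 1 + (1.32) z + (-1.21) z^2:
  Set 1 + (1.32) z + (-1.21) z^2 = 0, i.e. a z^2 + b z + c = 0 with a = -1.21, b = 1.32, c = 1.
  Discriminant D = b^2 - 4ac = (1.32)^2 - 4*(-1.21)*1 = 1.7424 - (-4.84) = 6.5824.
  D >= 0, so the roots are real: z = (-b +/- sqrt(D)) / (2a) = (-1.32 +/- 2.565619) / (-2.42).
    z_1 = (-1.32 + 2.565619) / (-2.42) = -0.5147,   |z_1| = 0.5147.
    z_2 = (-1.32 - 2.565619) / (-2.42) = 1.6056,   |z_2| = 1.6056.
Moduli of all roots: 5.0000, 0.5147, 1.6056.
All moduli strictly greater than 1? No.
Verdict: Not stationary.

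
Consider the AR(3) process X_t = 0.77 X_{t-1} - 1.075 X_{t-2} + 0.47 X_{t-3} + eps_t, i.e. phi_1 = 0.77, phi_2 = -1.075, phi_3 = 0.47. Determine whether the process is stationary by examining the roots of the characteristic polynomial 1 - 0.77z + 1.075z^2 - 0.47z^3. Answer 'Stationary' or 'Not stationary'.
\text{Stationary}

The AR(p) characteristic polynomial is P(z) = 1 - 0.77z + 1.075z^2 - 0.47z^3.
Stationarity requires all roots to lie outside the unit circle, i.e. |z| > 1 for every root.
Degree 3: look for a simple real root z0 first, then factor out (1 - z/z0) and solve the remaining quadratic.
Testing z0 = 2: P(2) = 1 + (-0.77)(2) + (1.075)(2)^2 + (-0.47)(2)^3
  = 1 + (-1.54) + (4.3) + (-3.76) = 0.  So z_0 = 2 is a root, |z_0| = 2.
Divide out the factor (1 - 0.5 z) = (1 - z/z0) (since 1/z0 = 0.5):
  P(z) = (1 - 0.5 z)(1 + (-0.27) z + (0.94) z^2)
  [check: z-coef -0.27 - (0.5) = -0.77; z^2-coef 0.94 - (0.5)(-0.27) = 1.075; z^3-coef -(0.5)(0.94) = -0.47.]
Remaining roots from the quadratic factor 1 + (-0.27) z + (0.94) z^2:
  Set 1 + (-0.27) z + (0.94) z^2 = 0, i.e. a z^2 + b z + c = 0 with a = 0.94, b = -0.27, c = 1.
  Discriminant D = b^2 - 4ac = (-0.27)^2 - 4*(0.94)*1 = 0.0729 - (3.76) = -3.6871.
  D < 0, so the roots are the complex-conjugate pair z = (-b +/- i sqrt(-D)) / (2a) = 0.1436 +/- 1.0214i.
  For a conjugate pair |z|^2 = z * conj(z) = (product of roots) = c/a = 1/(0.94) = 1.06383, so |z| = sqrt(1.06383) = 1.0314 for both roots.
Moduli of all roots: 2.0000, 1.0314, 1.0314.
All moduli strictly greater than 1? Yes.
Verdict: Stationary.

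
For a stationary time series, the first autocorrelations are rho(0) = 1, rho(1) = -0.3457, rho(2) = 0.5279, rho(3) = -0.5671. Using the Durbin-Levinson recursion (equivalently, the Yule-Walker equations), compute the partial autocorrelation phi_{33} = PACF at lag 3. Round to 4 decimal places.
\phi_{33} = -0.4470

The PACF at lag k is phi_{kk}, the last component of the solution
to the Yule-Walker system G_k phi = r_k where
  (G_k)_{ij} = rho(|i - j|), (r_k)_i = rho(i), i,j = 1..k.
Equivalently, Durbin-Levinson gives phi_{kk} iteratively:
  phi_{11} = rho(1)
  phi_{kk} = [rho(k) - sum_{j=1..k-1} phi_{k-1,j} rho(k-j)]
            / [1 - sum_{j=1..k-1} phi_{k-1,j} rho(j)],
  phi_{k,j} = phi_{k-1,j} - phi_{kk} phi_{k-1,k-j},  j = 1..k-1.
Step k = 1:
  phi_11 = rho(1) = -0.3457.
Step k = 2:
  phi_22 = [rho(2) - phi_11 rho(1)] / [1 - phi_11 rho(1)] = [0.5279 - (-0.3457)(-0.3457)] / [1 - (-0.3457)(-0.3457)]
         = 0.40839151 / 0.88049151 = 0.463822.
  Update: phi_21 = phi_11 - phi_22 phi_11 = -0.3457 - (0.463822)(-0.3457) = -0.185357.
Step k = 3:
  phi_33 = [rho(3) - phi_21 rho(2) - phi_22 rho(1)] / [1 - phi_21 rho(1) - phi_22 rho(2)]
    numerator   = -0.5671 - (-0.185357)(0.5279) - (0.463822)(-0.3457) = -0.30890688
    denominator = 1 - (-0.185357)(-0.3457) - (0.463822)(0.5279) = 0.69107046
  phi_33 = -0.30890688 / 0.69107046 = -0.447.
Therefore phi_{33} = -0.4470.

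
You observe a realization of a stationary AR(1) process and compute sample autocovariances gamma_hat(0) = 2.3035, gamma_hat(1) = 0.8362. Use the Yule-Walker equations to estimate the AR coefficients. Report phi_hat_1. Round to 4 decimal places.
\hat\phi_{1} = 0.3630

The Yule-Walker equations for an AR(p) process read, in matrix form,
  Gamma_p phi = r_p,   with   (Gamma_p)_{ij} = gamma(|i - j|),
                       (r_p)_i = gamma(i),   i,j = 1..p.
Substitute the sample gammas (Toeplitz matrix and right-hand side of size 1):
  Gamma_p = [[2.3035]]
  r_p     = [0.8362]
With p = 1 this is the single equation gamma(0) phi_1 = gamma(1):
  phi_hat_1 = gamma(1) / gamma(0) = 0.8362 / 2.3035 = 0.3630.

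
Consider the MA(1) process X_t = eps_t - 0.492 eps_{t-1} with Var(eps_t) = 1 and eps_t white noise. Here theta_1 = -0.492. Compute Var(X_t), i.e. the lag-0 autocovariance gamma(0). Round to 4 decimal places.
\gamma(0) = 1.2421

For an MA(q) process X_t = eps_t + sum_i theta_i eps_{t-i} with
Var(eps_t) = sigma^2, the variance is
  gamma(0) = sigma^2 * (1 + sum_i theta_i^2).
  sum_i theta_i^2 = (-0.492)^2 = 0.242064.
  gamma(0) = 1 * (1 + 0.242064) = 1 * 1.242064 = 1.242064, which rounds to 1.2421.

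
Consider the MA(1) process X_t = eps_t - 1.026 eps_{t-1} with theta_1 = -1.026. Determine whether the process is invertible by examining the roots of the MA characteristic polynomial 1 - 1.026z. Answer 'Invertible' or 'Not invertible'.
\text{Not invertible}

The MA(q) characteristic polynomial is P(z) = 1 - 1.026z.
Invertibility requires all roots to lie outside the unit circle, i.e. |z| > 1 for every root.
This is linear in z: 1 + (-1.026) z = 0  =>  z = -1/(-1.026) = 0.974659,  |z| = 0.974659.
Moduli of all roots: 0.9747.
All moduli strictly greater than 1? No.
Verdict: Not invertible.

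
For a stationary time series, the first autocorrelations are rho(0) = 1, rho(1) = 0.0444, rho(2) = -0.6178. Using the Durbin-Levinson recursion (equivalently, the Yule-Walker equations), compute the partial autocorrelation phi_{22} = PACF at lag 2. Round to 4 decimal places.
\phi_{22} = -0.6210

The PACF at lag k is phi_{kk}, the last component of the solution
to the Yule-Walker system G_k phi = r_k where
  (G_k)_{ij} = rho(|i - j|), (r_k)_i = rho(i), i,j = 1..k.
Equivalently, Durbin-Levinson gives phi_{kk} iteratively:
  phi_{11} = rho(1)
  phi_{kk} = [rho(k) - sum_{j=1..k-1} phi_{k-1,j} rho(k-j)]
            / [1 - sum_{j=1..k-1} phi_{k-1,j} rho(j)],
  phi_{k,j} = phi_{k-1,j} - phi_{kk} phi_{k-1,k-j},  j = 1..k-1.
Step k = 1:
  phi_11 = rho(1) = 0.0444.
Step k = 2:
  phi_22 = [rho(2) - phi_11 rho(1)] / [1 - phi_11 rho(1)] = [-0.6178 - (0.0444)(0.0444)] / [1 - (0.0444)(0.0444)]
         = -0.61977136 / 0.99802864 = -0.621.
Therefore phi_{22} = -0.6210.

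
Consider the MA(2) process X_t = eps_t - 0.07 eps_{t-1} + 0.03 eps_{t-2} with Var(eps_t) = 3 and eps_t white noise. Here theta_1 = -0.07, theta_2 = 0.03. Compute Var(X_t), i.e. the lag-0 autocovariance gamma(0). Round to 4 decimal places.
\gamma(0) = 3.0174

For an MA(q) process X_t = eps_t + sum_i theta_i eps_{t-i} with
Var(eps_t) = sigma^2, the variance is
  gamma(0) = sigma^2 * (1 + sum_i theta_i^2).
  sum_i theta_i^2 = (-0.07)^2 + (0.03)^2 = 0.0049 + 0.0009 = 0.0058.
  gamma(0) = 3 * (1 + 0.0058) = 3 * 1.0058 = 3.0174.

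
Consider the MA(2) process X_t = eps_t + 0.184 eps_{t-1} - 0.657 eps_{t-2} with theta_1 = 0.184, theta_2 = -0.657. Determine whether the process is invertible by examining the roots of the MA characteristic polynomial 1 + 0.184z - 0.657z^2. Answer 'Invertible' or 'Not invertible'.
\text{Invertible}

The MA(q) characteristic polynomial is P(z) = 1 + 0.184z - 0.657z^2.
Invertibility requires all roots to lie outside the unit circle, i.e. |z| > 1 for every root.
Set 1 + (0.184) z + (-0.657) z^2 = 0, i.e. a z^2 + b z + c = 0 with a = -0.657, b = 0.184, c = 1.
Discriminant D = b^2 - 4ac = (0.184)^2 - 4*(-0.657)*1 = 0.033856 - (-2.628) = 2.661856.
D >= 0, so the roots are real: z = (-b +/- sqrt(D)) / (2a) = (-0.184 +/- 1.63152) / (-1.314).
  z_1 = (-0.184 + 1.63152) / (-1.314) = -1.1016,   |z_1| = 1.1016.
  z_2 = (-0.184 - 1.63152) / (-1.314) = 1.3817,   |z_2| = 1.3817.
Moduli of all roots: 1.1016, 1.3817.
All moduli strictly greater than 1? Yes.
Verdict: Invertible.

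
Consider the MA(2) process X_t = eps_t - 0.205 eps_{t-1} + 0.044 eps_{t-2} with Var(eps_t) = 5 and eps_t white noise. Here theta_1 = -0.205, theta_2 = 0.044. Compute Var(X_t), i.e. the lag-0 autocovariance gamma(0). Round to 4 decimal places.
\gamma(0) = 5.2198

For an MA(q) process X_t = eps_t + sum_i theta_i eps_{t-i} with
Var(eps_t) = sigma^2, the variance is
  gamma(0) = sigma^2 * (1 + sum_i theta_i^2).
  sum_i theta_i^2 = (-0.205)^2 + (0.044)^2 = 0.042025 + 0.001936 = 0.043961.
  gamma(0) = 5 * (1 + 0.043961) = 5 * 1.043961 = 5.219805, which rounds to 5.2198.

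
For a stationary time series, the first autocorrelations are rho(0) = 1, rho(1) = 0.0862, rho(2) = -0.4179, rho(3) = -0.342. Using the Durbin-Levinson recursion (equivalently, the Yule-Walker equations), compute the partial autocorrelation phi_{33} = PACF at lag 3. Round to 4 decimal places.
\phi_{33} = -0.3130

The PACF at lag k is phi_{kk}, the last component of the solution
to the Yule-Walker system G_k phi = r_k where
  (G_k)_{ij} = rho(|i - j|), (r_k)_i = rho(i), i,j = 1..k.
Equivalently, Durbin-Levinson gives phi_{kk} iteratively:
  phi_{11} = rho(1)
  phi_{kk} = [rho(k) - sum_{j=1..k-1} phi_{k-1,j} rho(k-j)]
            / [1 - sum_{j=1..k-1} phi_{k-1,j} rho(j)],
  phi_{k,j} = phi_{k-1,j} - phi_{kk} phi_{k-1,k-j},  j = 1..k-1.
Step k = 1:
  phi_11 = rho(1) = 0.0862.
Step k = 2:
  phi_22 = [rho(2) - phi_11 rho(1)] / [1 - phi_11 rho(1)] = [-0.4179 - (0.0862)(0.0862)] / [1 - (0.0862)(0.0862)]
         = -0.42533044 / 0.99256956 = -0.428514.
  Update: phi_21 = phi_11 - phi_22 phi_11 = 0.0862 - (-0.428514)(0.0862) = 0.123138.
Step k = 3:
  phi_33 = [rho(3) - phi_21 rho(2) - phi_22 rho(1)] / [1 - phi_21 rho(1) - phi_22 rho(2)]
    numerator   = -0.342 - (0.123138)(-0.4179) - (-0.428514)(0.0862) = -0.2536027
    denominator = 1 - (0.123138)(0.0862) - (-0.428514)(-0.4179) = 0.8103093
  phi_33 = -0.2536027 / 0.8103093 = -0.313.
Therefore phi_{33} = -0.3130.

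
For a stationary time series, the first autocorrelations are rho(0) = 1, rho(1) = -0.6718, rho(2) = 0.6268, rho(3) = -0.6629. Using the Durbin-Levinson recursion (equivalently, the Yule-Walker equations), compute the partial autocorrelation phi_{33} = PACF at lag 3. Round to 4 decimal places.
\phi_{33} = -0.3281

The PACF at lag k is phi_{kk}, the last component of the solution
to the Yule-Walker system G_k phi = r_k where
  (G_k)_{ij} = rho(|i - j|), (r_k)_i = rho(i), i,j = 1..k.
Equivalently, Durbin-Levinson gives phi_{kk} iteratively:
  phi_{11} = rho(1)
  phi_{kk} = [rho(k) - sum_{j=1..k-1} phi_{k-1,j} rho(k-j)]
            / [1 - sum_{j=1..k-1} phi_{k-1,j} rho(j)],
  phi_{k,j} = phi_{k-1,j} - phi_{kk} phi_{k-1,k-j},  j = 1..k-1.
Step k = 1:
  phi_11 = rho(1) = -0.6718.
Step k = 2:
  phi_22 = [rho(2) - phi_11 rho(1)] / [1 - phi_11 rho(1)] = [0.6268 - (-0.6718)(-0.6718)] / [1 - (-0.6718)(-0.6718)]
         = 0.17548476 / 0.54868476 = 0.319828.
  Update: phi_21 = phi_11 - phi_22 phi_11 = -0.6718 - (0.319828)(-0.6718) = -0.45694.
Step k = 3:
  phi_33 = [rho(3) - phi_21 rho(2) - phi_22 rho(1)] / [1 - phi_21 rho(1) - phi_22 rho(2)]
    numerator   = -0.6629 - (-0.45694)(0.6268) - (0.319828)(-0.6718) = -0.16162984
    denominator = 1 - (-0.45694)(-0.6718) - (0.319828)(0.6268) = 0.49255982
  phi_33 = -0.16162984 / 0.49255982 = -0.3281.
Therefore phi_{33} = -0.3281.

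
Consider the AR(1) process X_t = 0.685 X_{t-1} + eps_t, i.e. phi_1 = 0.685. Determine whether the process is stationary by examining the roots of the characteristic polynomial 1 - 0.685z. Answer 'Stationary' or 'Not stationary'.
\text{Stationary}

The AR(p) characteristic polynomial is P(z) = 1 - 0.685z.
Stationarity requires all roots to lie outside the unit circle, i.e. |z| > 1 for every root.
This is linear in z: 1 + (-0.685) z = 0  =>  z = -1/(-0.685) = 1.459854,  |z| = 1.459854.
Moduli of all roots: 1.4599.
All moduli strictly greater than 1? Yes.
Verdict: Stationary.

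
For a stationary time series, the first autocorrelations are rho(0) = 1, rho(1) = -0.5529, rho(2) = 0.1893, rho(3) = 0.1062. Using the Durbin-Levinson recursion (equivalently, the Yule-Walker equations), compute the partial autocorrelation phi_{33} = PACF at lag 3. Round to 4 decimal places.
\phi_{33} = 0.2011

The PACF at lag k is phi_{kk}, the last component of the solution
to the Yule-Walker system G_k phi = r_k where
  (G_k)_{ij} = rho(|i - j|), (r_k)_i = rho(i), i,j = 1..k.
Equivalently, Durbin-Levinson gives phi_{kk} iteratively:
  phi_{11} = rho(1)
  phi_{kk} = [rho(k) - sum_{j=1..k-1} phi_{k-1,j} rho(k-j)]
            / [1 - sum_{j=1..k-1} phi_{k-1,j} rho(j)],
  phi_{k,j} = phi_{k-1,j} - phi_{kk} phi_{k-1,k-j},  j = 1..k-1.
Step k = 1:
  phi_11 = rho(1) = -0.5529.
Step k = 2:
  phi_22 = [rho(2) - phi_11 rho(1)] / [1 - phi_11 rho(1)] = [0.1893 - (-0.5529)(-0.5529)] / [1 - (-0.5529)(-0.5529)]
         = -0.11639841 / 0.69430159 = -0.167648.
  Update: phi_21 = phi_11 - phi_22 phi_11 = -0.5529 - (-0.167648)(-0.5529) = -0.645593.
Step k = 3:
  phi_33 = [rho(3) - phi_21 rho(2) - phi_22 rho(1)] / [1 - phi_21 rho(1) - phi_22 rho(2)]
    numerator   = 0.1062 - (-0.645593)(0.1893) - (-0.167648)(-0.5529) = 0.13571801
    denominator = 1 - (-0.645593)(-0.5529) - (-0.167648)(0.1893) = 0.67478761
  phi_33 = 0.13571801 / 0.67478761 = 0.2011.
Therefore phi_{33} = 0.2011.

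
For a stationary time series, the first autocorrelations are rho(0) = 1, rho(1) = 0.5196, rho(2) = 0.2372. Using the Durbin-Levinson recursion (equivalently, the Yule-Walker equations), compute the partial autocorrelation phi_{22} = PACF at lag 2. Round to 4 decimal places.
\phi_{22} = -0.0449

The PACF at lag k is phi_{kk}, the last component of the solution
to the Yule-Walker system G_k phi = r_k where
  (G_k)_{ij} = rho(|i - j|), (r_k)_i = rho(i), i,j = 1..k.
Equivalently, Durbin-Levinson gives phi_{kk} iteratively:
  phi_{11} = rho(1)
  phi_{kk} = [rho(k) - sum_{j=1..k-1} phi_{k-1,j} rho(k-j)]
            / [1 - sum_{j=1..k-1} phi_{k-1,j} rho(j)],
  phi_{k,j} = phi_{k-1,j} - phi_{kk} phi_{k-1,k-j},  j = 1..k-1.
Step k = 1:
  phi_11 = rho(1) = 0.5196.
Step k = 2:
  phi_22 = [rho(2) - phi_11 rho(1)] / [1 - phi_11 rho(1)] = [0.2372 - (0.5196)(0.5196)] / [1 - (0.5196)(0.5196)]
         = -0.03278416 / 0.73001584 = -0.0449.
Therefore phi_{22} = -0.0449.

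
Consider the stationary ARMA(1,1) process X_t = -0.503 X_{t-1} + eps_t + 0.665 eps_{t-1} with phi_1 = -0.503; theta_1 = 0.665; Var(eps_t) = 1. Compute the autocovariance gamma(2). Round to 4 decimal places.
\gamma(2) = -0.0726

Multiply the model equation by X_{t-k} and take expectations. With theta_0 = psi_0 = 1 and psi_j the MA(infinity) weights, this gives
  gamma(k) - sum_i phi_i gamma(k-i) = c_k,
  c_k = sigma^2 * sum_{j=k..q} theta_j psi_{j-k}   (c_k = 0 for k > q),
using gamma(-m) = gamma(m).
psi-weights needed (psi_j = theta_j + sum_i phi_i psi_{j-i}):
  psi_1 = theta_1 + phi_1 = 0.665 + (-0.503) = 0.162
Right-hand sides:
  c_0 = sigma^2 (1 + theta_1 psi_1) = 1 * (1 + (0.665)(0.162)) = 1 * 1.10773 = 1.10773
  c_1 = sigma^2 theta_1 = 1 * (0.665) = 0.665
  c_2 = 0
Equations for k = 0 and k = 1 (AR order 1):
  gamma(0) = phi_1 gamma(1) + c_0
  gamma(1) = phi_1 gamma(0) + c_1
Substituting the second into the first: gamma(0) (1 - phi_1^2) = c_0 + phi_1 c_1, so
  gamma(0) = (c_0 + phi_1 c_1) / (1 - phi_1^2) = (1.10773 + (-0.503)(0.665)) / (1 - (-0.503)^2) = 0.773235 / 0.746991 = 1.035133.
  gamma(1) = phi_1 gamma(0) + c_1 = (-0.503)(1.035133) + (0.665) = 0.144328.
For k = 2 (> q): gamma(2) = phi_1 gamma(1) = (-0.503)(0.144328) = -0.072597.
Therefore gamma(2) = -0.0726 (to 4 decimal places).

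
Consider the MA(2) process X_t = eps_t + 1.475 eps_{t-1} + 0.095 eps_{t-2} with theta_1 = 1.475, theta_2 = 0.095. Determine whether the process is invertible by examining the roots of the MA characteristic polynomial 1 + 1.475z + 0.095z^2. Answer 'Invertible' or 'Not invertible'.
\text{Not invertible}

The MA(q) characteristic polynomial is P(z) = 1 + 1.475z + 0.095z^2.
Invertibility requires all roots to lie outside the unit circle, i.e. |z| > 1 for every root.
Set 1 + (1.475) z + (0.095) z^2 = 0, i.e. a z^2 + b z + c = 0 with a = 0.095, b = 1.475, c = 1.
Discriminant D = b^2 - 4ac = (1.475)^2 - 4*(0.095)*1 = 2.175625 - (0.38) = 1.795625.
D >= 0, so the roots are real: z = (-b +/- sqrt(D)) / (2a) = (-1.475 +/- 1.340009) / (0.19).
  z_1 = (-1.475 + 1.340009) / (0.19) = -0.7105,   |z_1| = 0.7105.
  z_2 = (-1.475 - 1.340009) / (0.19) = -14.8158,   |z_2| = 14.8158.
Moduli of all roots: 0.7105, 14.8158.
All moduli strictly greater than 1? No.
Verdict: Not invertible.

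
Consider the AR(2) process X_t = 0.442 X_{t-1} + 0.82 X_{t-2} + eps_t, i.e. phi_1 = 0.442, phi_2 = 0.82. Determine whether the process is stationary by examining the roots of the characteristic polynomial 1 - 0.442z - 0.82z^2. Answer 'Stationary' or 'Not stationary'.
\text{Not stationary}

The AR(p) characteristic polynomial is P(z) = 1 - 0.442z - 0.82z^2.
Stationarity requires all roots to lie outside the unit circle, i.e. |z| > 1 for every root.
Set 1 + (-0.442) z + (-0.82) z^2 = 0, i.e. a z^2 + b z + c = 0 with a = -0.82, b = -0.442, c = 1.
Discriminant D = b^2 - 4ac = (-0.442)^2 - 4*(-0.82)*1 = 0.195364 - (-3.28) = 3.475364.
D >= 0, so the roots are real: z = (-b +/- sqrt(D)) / (2a) = (0.442 +/- 1.864233) / (-1.64).
  z_1 = (0.442 + 1.864233) / (-1.64) = -1.4062,   |z_1| = 1.4062.
  z_2 = (0.442 - 1.864233) / (-1.64) = 0.8672,   |z_2| = 0.8672.
Moduli of all roots: 1.4062, 0.8672.
All moduli strictly greater than 1? No.
Verdict: Not stationary.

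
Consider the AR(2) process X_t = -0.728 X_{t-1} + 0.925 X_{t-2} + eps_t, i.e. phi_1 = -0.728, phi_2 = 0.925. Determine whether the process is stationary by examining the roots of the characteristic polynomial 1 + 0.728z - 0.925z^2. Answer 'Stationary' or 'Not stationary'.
\text{Not stationary}

The AR(p) characteristic polynomial is P(z) = 1 + 0.728z - 0.925z^2.
Stationarity requires all roots to lie outside the unit circle, i.e. |z| > 1 for every root.
Set 1 + (0.728) z + (-0.925) z^2 = 0, i.e. a z^2 + b z + c = 0 with a = -0.925, b = 0.728, c = 1.
Discriminant D = b^2 - 4ac = (0.728)^2 - 4*(-0.925)*1 = 0.529984 - (-3.7) = 4.229984.
D >= 0, so the roots are real: z = (-b +/- sqrt(D)) / (2a) = (-0.728 +/- 2.056692) / (-1.85).
  z_1 = (-0.728 + 2.056692) / (-1.85) = -0.7182,   |z_1| = 0.7182.
  z_2 = (-0.728 - 2.056692) / (-1.85) = 1.5052,   |z_2| = 1.5052.
Moduli of all roots: 0.7182, 1.5052.
All moduli strictly greater than 1? No.
Verdict: Not stationary.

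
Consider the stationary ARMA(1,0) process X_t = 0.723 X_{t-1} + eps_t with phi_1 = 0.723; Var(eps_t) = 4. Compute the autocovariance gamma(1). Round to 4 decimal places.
\gamma(1) = 6.0595

Multiply the model equation by X_{t-k} and take expectations. With theta_0 = psi_0 = 1 and psi_j the MA(infinity) weights, this gives
  gamma(k) - sum_i phi_i gamma(k-i) = c_k,
  c_k = sigma^2 * sum_{j=k..q} theta_j psi_{j-k}   (c_k = 0 for k > q),
using gamma(-m) = gamma(m).
Pure AR (q = 0): c_0 = sigma^2 = 4, c_k = 0 for k >= 1.
Equations for k = 0 and k = 1 (AR order 1):
  gamma(0) = phi_1 gamma(1) + c_0
  gamma(1) = phi_1 gamma(0) + c_1
Substituting the second into the first: gamma(0) (1 - phi_1^2) = c_0 + phi_1 c_1, so
  gamma(0) = c_0 / (1 - phi_1^2) = 4 / (1 - (0.723)^2) = 4 / 0.477271 = 8.380983.
  gamma(1) = phi_1 gamma(0) = (0.723)(8.380983) = 6.059451.
Therefore gamma(1) = 6.0595 (to 4 decimal places).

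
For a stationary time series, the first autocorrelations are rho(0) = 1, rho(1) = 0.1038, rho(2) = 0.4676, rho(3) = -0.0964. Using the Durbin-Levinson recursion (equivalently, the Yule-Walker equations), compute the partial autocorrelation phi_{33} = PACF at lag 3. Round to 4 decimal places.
\phi_{33} = -0.2190

The PACF at lag k is phi_{kk}, the last component of the solution
to the Yule-Walker system G_k phi = r_k where
  (G_k)_{ij} = rho(|i - j|), (r_k)_i = rho(i), i,j = 1..k.
Equivalently, Durbin-Levinson gives phi_{kk} iteratively:
  phi_{11} = rho(1)
  phi_{kk} = [rho(k) - sum_{j=1..k-1} phi_{k-1,j} rho(k-j)]
            / [1 - sum_{j=1..k-1} phi_{k-1,j} rho(j)],
  phi_{k,j} = phi_{k-1,j} - phi_{kk} phi_{k-1,k-j},  j = 1..k-1.
Step k = 1:
  phi_11 = rho(1) = 0.1038.
Step k = 2:
  phi_22 = [rho(2) - phi_11 rho(1)] / [1 - phi_11 rho(1)] = [0.4676 - (0.1038)(0.1038)] / [1 - (0.1038)(0.1038)]
         = 0.45682556 / 0.98922556 = 0.461801.
  Update: phi_21 = phi_11 - phi_22 phi_11 = 0.1038 - (0.461801)(0.1038) = 0.055865.
Step k = 3:
  phi_33 = [rho(3) - phi_21 rho(2) - phi_22 rho(1)] / [1 - phi_21 rho(1) - phi_22 rho(2)]
    numerator   = -0.0964 - (0.055865)(0.4676) - (0.461801)(0.1038) = -0.17045746
    denominator = 1 - (0.055865)(0.1038) - (0.461801)(0.4676) = 0.77826296
  phi_33 = -0.17045746 / 0.77826296 = -0.219.
Therefore phi_{33} = -0.2190.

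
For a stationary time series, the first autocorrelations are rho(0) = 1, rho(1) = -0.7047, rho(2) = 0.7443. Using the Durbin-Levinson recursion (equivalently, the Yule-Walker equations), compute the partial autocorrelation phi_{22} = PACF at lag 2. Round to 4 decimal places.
\phi_{22} = 0.4921

The PACF at lag k is phi_{kk}, the last component of the solution
to the Yule-Walker system G_k phi = r_k where
  (G_k)_{ij} = rho(|i - j|), (r_k)_i = rho(i), i,j = 1..k.
Equivalently, Durbin-Levinson gives phi_{kk} iteratively:
  phi_{11} = rho(1)
  phi_{kk} = [rho(k) - sum_{j=1..k-1} phi_{k-1,j} rho(k-j)]
            / [1 - sum_{j=1..k-1} phi_{k-1,j} rho(j)],
  phi_{k,j} = phi_{k-1,j} - phi_{kk} phi_{k-1,k-j},  j = 1..k-1.
Step k = 1:
  phi_11 = rho(1) = -0.7047.
Step k = 2:
  phi_22 = [rho(2) - phi_11 rho(1)] / [1 - phi_11 rho(1)] = [0.7443 - (-0.7047)(-0.7047)] / [1 - (-0.7047)(-0.7047)]
         = 0.24769791 / 0.50339791 = 0.4921.
Therefore phi_{22} = 0.4921.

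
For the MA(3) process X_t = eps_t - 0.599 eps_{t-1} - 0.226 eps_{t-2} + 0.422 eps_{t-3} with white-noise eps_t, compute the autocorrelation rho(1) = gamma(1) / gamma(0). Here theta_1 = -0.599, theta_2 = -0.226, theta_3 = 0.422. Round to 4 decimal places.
\rho(1) = -0.3520

For an MA(q) process with theta_0 = 1, the autocovariance is
  gamma(k) = sigma^2 * sum_{i=0..q-k} theta_i * theta_{i+k},
and rho(k) = gamma(k) / gamma(0). Sigma^2 cancels.
  numerator   = (1)*(-0.599) + (-0.599)*(-0.226) + (-0.226)*(0.422) = -0.558998.
  denominator = (1)^2 + (-0.599)^2 + (-0.226)^2 + (0.422)^2 = 1.587961.
  rho(1) = -0.558998 / 1.587961 = -0.3520.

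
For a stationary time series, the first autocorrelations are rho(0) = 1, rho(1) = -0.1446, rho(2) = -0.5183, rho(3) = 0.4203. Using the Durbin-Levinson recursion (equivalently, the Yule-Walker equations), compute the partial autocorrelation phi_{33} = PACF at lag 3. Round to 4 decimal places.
\phi_{33} = 0.3290

The PACF at lag k is phi_{kk}, the last component of the solution
to the Yule-Walker system G_k phi = r_k where
  (G_k)_{ij} = rho(|i - j|), (r_k)_i = rho(i), i,j = 1..k.
Equivalently, Durbin-Levinson gives phi_{kk} iteratively:
  phi_{11} = rho(1)
  phi_{kk} = [rho(k) - sum_{j=1..k-1} phi_{k-1,j} rho(k-j)]
            / [1 - sum_{j=1..k-1} phi_{k-1,j} rho(j)],
  phi_{k,j} = phi_{k-1,j} - phi_{kk} phi_{k-1,k-j},  j = 1..k-1.
Step k = 1:
  phi_11 = rho(1) = -0.1446.
Step k = 2:
  phi_22 = [rho(2) - phi_11 rho(1)] / [1 - phi_11 rho(1)] = [-0.5183 - (-0.1446)(-0.1446)] / [1 - (-0.1446)(-0.1446)]
         = -0.53920916 / 0.97909084 = -0.550724.
  Update: phi_21 = phi_11 - phi_22 phi_11 = -0.1446 - (-0.550724)(-0.1446) = -0.224235.
Step k = 3:
  phi_33 = [rho(3) - phi_21 rho(2) - phi_22 rho(1)] / [1 - phi_21 rho(1) - phi_22 rho(2)]
    numerator   = 0.4203 - (-0.224235)(-0.5183) - (-0.550724)(-0.1446) = 0.22444439
    denominator = 1 - (-0.224235)(-0.1446) - (-0.550724)(-0.5183) = 0.68213523
  phi_33 = 0.22444439 / 0.68213523 = 0.329.
Therefore phi_{33} = 0.3290.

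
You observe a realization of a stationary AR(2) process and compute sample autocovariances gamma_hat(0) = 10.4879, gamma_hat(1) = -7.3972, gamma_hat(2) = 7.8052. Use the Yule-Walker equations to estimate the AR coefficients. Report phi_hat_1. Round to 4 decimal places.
\hat\phi_{1} = -0.3590

The Yule-Walker equations for an AR(p) process read, in matrix form,
  Gamma_p phi = r_p,   with   (Gamma_p)_{ij} = gamma(|i - j|),
                       (r_p)_i = gamma(i),   i,j = 1..p.
Substitute the sample gammas (Toeplitz matrix and right-hand side of size 2):
  Gamma_p = [[10.4879, -7.3972], [-7.3972, 10.4879]]
  r_p     = [-7.3972, 7.8052]
Written out:
  10.4879 phi_1 - 7.3972 phi_2 = -7.3972
  -7.3972 phi_1 + 10.4879 phi_2 = 7.8052
Solve by Cramer's rule:
  det = gamma(0)^2 - gamma(1)^2 = (10.4879)^2 - (-7.3972)^2 = 109.99604641 - 54.71856784 = 55.27747857
  phi_hat_1 = [gamma(1) gamma(0) - gamma(1) gamma(2)] / det = [(-7.3972)(10.4879) - (-7.3972)(7.8052)] / 55.27747857 = -19.84446844 / 55.27747857 = -0.359
  phi_hat_2 = [gamma(0) gamma(2) - gamma(1)^2] / det = [(10.4879)(7.8052) - (-7.3972)^2] / 55.27747857 = 27.14158924 / 55.27747857 = 0.491
So phi_hat = [-0.3590, 0.4910].
Therefore phi_hat_1 = -0.3590.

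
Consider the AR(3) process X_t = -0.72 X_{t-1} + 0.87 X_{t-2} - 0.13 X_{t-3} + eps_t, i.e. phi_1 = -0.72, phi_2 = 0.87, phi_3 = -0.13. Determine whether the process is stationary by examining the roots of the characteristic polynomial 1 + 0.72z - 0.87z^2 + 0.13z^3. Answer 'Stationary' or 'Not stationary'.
\text{Not stationary}

The AR(p) characteristic polynomial is P(z) = 1 + 0.72z - 0.87z^2 + 0.13z^3.
Stationarity requires all roots to lie outside the unit circle, i.e. |z| > 1 for every root.
Degree 3: look for a simple real root z0 first, then factor out (1 - z/z0) and solve the remaining quadratic.
Testing z0 = 2: P(2) = 1 + (0.72)(2) + (-0.87)(2)^2 + (0.13)(2)^3
  = 1 + (1.44) + (-3.48) + (1.04) = 0.  So z_0 = 2 is a root, |z_0| = 2.
Divide out the factor (1 - 0.5 z) = (1 - z/z0) (since 1/z0 = 0.5):
  P(z) = (1 - 0.5 z)(1 + (1.22) z + (-0.26) z^2)
  [check: z-coef 1.22 - (0.5) = 0.72; z^2-coef -0.26 - (0.5)(1.22) = -0.87; z^3-coef -(0.5)(-0.26) = 0.13.]
Remaining roots from the quadratic factor 1 + (1.22) z + (-0.26) z^2:
  Set 1 + (1.22) z + (-0.26) z^2 = 0, i.e. a z^2 + b z + c = 0 with a = -0.26, b = 1.22, c = 1.
  Discriminant D = b^2 - 4ac = (1.22)^2 - 4*(-0.26)*1 = 1.4884 - (-1.04) = 2.5284.
  D >= 0, so the roots are real: z = (-b +/- sqrt(D)) / (2a) = (-1.22 +/- 1.590094) / (-0.52).
    z_1 = (-1.22 + 1.590094) / (-0.52) = -0.7117,   |z_1| = 0.7117.
    z_2 = (-1.22 - 1.590094) / (-0.52) = 5.404,   |z_2| = 5.404.
Moduli of all roots: 2.0000, 0.7117, 5.4040.
All moduli strictly greater than 1? No.
Verdict: Not stationary.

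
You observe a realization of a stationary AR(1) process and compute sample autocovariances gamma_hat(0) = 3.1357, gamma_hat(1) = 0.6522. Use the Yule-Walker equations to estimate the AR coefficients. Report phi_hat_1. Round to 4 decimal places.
\hat\phi_{1} = 0.2080

The Yule-Walker equations for an AR(p) process read, in matrix form,
  Gamma_p phi = r_p,   with   (Gamma_p)_{ij} = gamma(|i - j|),
                       (r_p)_i = gamma(i),   i,j = 1..p.
Substitute the sample gammas (Toeplitz matrix and right-hand side of size 1):
  Gamma_p = [[3.1357]]
  r_p     = [0.6522]
With p = 1 this is the single equation gamma(0) phi_1 = gamma(1):
  phi_hat_1 = gamma(1) / gamma(0) = 0.6522 / 3.1357 = 0.2080.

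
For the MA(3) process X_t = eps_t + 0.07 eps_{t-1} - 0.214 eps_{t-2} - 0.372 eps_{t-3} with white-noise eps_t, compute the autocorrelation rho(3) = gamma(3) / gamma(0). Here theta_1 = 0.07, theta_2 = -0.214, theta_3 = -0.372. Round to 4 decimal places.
\rho(3) = -0.3128

For an MA(q) process with theta_0 = 1, the autocovariance is
  gamma(k) = sigma^2 * sum_{i=0..q-k} theta_i * theta_{i+k},
and rho(k) = gamma(k) / gamma(0). Sigma^2 cancels.
  numerator   = (1)*(-0.372) = -0.372.
  denominator = (1)^2 + (0.07)^2 + (-0.214)^2 + (-0.372)^2 = 1.18908.
  rho(3) = -0.372 / 1.18908 = -0.3128.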